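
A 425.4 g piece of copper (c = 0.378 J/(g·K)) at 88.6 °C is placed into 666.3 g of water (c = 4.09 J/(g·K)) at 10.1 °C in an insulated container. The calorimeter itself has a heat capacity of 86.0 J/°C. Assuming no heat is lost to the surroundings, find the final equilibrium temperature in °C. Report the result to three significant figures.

Heat lost by copper = heat gained by water + calorimeter.
(425.4)(0.378)(88.6 − T) = [(666.3)(4.09) + 86.0](T − 10.1)
160.8012 (88.6 − T) = 2811.167 (T − 10.1)
14247 − 160.8012 T = 2811.167 T − 28393
42640 = 2971.9682 T
T = 14.347 °C

T_f = 14.3 °C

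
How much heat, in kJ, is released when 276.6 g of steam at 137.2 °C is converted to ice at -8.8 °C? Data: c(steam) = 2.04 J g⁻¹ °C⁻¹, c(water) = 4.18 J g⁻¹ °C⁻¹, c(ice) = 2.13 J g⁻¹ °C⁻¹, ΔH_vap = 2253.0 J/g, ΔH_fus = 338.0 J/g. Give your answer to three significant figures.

q1 (cool steam 137.2→100 °C): 276.6 × 2.04 × 37.2 = 20991 J
q2 (condense at 100 °C): 276.6 × 2253.0 = 623180 J
q3 (cool water 100→0 °C): 276.6 × 4.18 × 100.0 = 115619 J
q4 (freeze at 0 °C): 276.6 × 338.0 = 93491 J
q5 (cool ice 0→-8.8 °C): 276.6 × 2.13 × 8.8 = 5185 J
Total: 20991 + 623180 + 115619 + 93491 + 5185 = 858466 J = 858 kJ

q = 858 kJ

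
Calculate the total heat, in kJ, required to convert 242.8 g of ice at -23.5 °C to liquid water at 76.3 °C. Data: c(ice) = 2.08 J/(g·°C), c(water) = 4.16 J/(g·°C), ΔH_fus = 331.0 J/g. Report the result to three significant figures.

q = 169 kJ

q1 (heat ice -23.5→0.0 °C): 242.8 × 2.08 × 23.5 = 11868 J
q2 (melt at 0 °C): 242.8 × 331.0 = 80367 J
q3 (heat water 0.0→76.3 °C): 242.8 × 4.16 × 76.3 = 77067 J
Total: 11868 + 80367 + 77067 = 169302 J = 169 kJ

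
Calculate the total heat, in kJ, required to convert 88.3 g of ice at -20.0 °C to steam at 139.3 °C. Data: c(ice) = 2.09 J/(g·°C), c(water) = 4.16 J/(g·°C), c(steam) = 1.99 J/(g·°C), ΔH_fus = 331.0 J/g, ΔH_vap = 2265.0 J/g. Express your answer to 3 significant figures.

q1 (heat ice -20.0→0.0 °C): 88.3 × 2.09 × 20.0 = 3691 J
q2 (melt at 0 °C): 88.3 × 331.0 = 29227 J
q3 (heat water 0.0→100.0 °C): 88.3 × 4.16 × 100.0 = 36733 J
q4 (vaporize at 100 °C): 88.3 × 2265.0 = 200000 J
q5 (heat steam 100.0→139.3 °C): 88.3 × 1.99 × 39.3 = 6906 J
Total: 3691 + 29227 + 36733 + 200000 + 6906 = 276557 J = 277 kJ

q = 277 kJ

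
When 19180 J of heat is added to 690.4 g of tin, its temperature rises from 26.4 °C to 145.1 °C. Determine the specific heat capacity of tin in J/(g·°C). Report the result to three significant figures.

c = q / (m ΔT) = 19180 / (690.4 × 118.7)
c = 19180 / 81950.48 = 0.234 J/(g·°C)

c = 0.234 J/(g·°C)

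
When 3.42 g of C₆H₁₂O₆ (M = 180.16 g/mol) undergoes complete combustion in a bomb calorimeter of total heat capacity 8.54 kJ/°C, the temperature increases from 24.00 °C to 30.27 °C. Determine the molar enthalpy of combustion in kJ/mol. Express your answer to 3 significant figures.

ΔH = -2820 kJ/mol

ΔT = 30.27 − 24.00 = 6.27 °C
q_cal = C_cal × ΔT = 8.54 × 6.27 = 53.5458 kJ
n = 3.42 / 180.16 = 0.01898 mol
q_rxn = −q_cal = -53.5458 kJ
ΔH = -53.5458 / 0.01898 = -2821 kJ/mol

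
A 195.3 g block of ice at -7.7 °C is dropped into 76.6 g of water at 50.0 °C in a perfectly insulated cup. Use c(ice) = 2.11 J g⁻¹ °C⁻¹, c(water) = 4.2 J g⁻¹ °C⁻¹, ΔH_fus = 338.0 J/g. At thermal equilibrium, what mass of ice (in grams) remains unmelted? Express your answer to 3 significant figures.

m_ice remaining = 157 g

Heat to warm all ice to 0 °C: 195.3×2.11×7.7 = 3173.0 J
Heat released by water cooling to 0 °C: 76.6×4.2×50.0 = 16086 J
16086 J < 3173.0 + 195.3×338.0 = 69184.4 J, so not all ice melts; final T = 0 °C.
Heat left for melting: 16086 − 3173.0 = 12913.0 J
Mass melted = 12913.0 / 338.0 = 38.20 g
Ice remaining = 195.3 − 38.20 = 157.10 g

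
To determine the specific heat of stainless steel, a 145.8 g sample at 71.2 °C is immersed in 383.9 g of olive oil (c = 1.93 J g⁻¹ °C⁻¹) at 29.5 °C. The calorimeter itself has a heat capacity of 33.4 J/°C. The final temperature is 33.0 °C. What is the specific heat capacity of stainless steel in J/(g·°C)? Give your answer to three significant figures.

c = 0.487 J/(g·°C)

q_gained = (383.9 × 1.93 + 33.4) × (33.0 − 29.5) = 2710 J
q_lost = 145.8 × c × (71.2 − 33.0) = 5569.56 c
Set equal: c = 2710 / 5569.56 = 0.487 J/(g·°C)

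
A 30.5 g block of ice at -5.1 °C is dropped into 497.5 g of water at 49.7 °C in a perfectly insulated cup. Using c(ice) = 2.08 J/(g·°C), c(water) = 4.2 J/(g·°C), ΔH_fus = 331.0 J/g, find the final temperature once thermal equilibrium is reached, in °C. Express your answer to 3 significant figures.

Heat to bring ice to 0 °C and melt it: q₁ = 30.5×2.08×5.1 + 30.5×331.0 = 10419 J
Heat the water can supply cooling to 0 °C: 497.5×4.2×49.7 = 103848 J > q₁, so all ice melts.
Energy balance: 497.5×4.2×(49.7 − T) = 10419 + 30.5×4.2×(T − 0)
2089.5(49.7 − T) = 10419 + 128.1 T
103848 − 10419 = 2217.6 T
T = 93429 / 2217.6 = 42.13 °C

T_f = 42.1 °C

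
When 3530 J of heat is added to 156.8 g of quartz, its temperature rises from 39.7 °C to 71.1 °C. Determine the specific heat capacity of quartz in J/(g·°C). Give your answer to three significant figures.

c = q / (m ΔT) = 3530 / (156.8 × 31.4)
c = 3530 / 4923.52 = 0.717 J/(g·°C)

c = 0.717 J/(g·°C)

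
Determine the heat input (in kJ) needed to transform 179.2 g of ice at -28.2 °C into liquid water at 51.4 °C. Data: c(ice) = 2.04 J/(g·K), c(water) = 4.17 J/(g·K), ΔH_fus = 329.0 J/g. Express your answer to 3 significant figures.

q1 (heat ice -28.2→0.0 °C): 179.2 × 2.04 × 28.2 = 10309 J
q2 (melt at 0 °C): 179.2 × 329.0 = 58957 J
q3 (heat water 0.0→51.4 °C): 179.2 × 4.17 × 51.4 = 38409 J
Total: 10309 + 58957 + 38409 = 107675 J = 108 kJ

q = 108 kJ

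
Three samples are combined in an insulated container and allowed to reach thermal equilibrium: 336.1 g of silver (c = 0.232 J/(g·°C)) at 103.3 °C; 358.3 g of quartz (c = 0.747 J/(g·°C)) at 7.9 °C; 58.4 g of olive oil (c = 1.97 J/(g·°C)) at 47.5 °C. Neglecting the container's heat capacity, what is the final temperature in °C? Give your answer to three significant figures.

T_f = 33.9 °C

Σ mᵢcᵢ(T − Tᵢ) = 0  ⇒  T = Σ mᵢcᵢTᵢ / Σ mᵢcᵢ
Σ mᵢcᵢ = 336.1×0.232 + 358.3×0.747 + 58.4×1.97 = 460.6733
Σ mᵢcᵢTᵢ = 77.9752×103.3 + 267.6501×7.9 + 115.048×47.5 = 15634
T = 15634 / 460.6733 = 33.94 °C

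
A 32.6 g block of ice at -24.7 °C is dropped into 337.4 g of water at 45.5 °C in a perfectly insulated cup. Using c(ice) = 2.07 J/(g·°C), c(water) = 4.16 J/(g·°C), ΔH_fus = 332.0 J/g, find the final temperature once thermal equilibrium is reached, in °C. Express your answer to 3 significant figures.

T_f = 33.4 °C

Heat to bring ice to 0 °C and melt it: q₁ = 32.6×2.07×24.7 + 32.6×332.0 = 12490 J
Heat the water can supply cooling to 0 °C: 337.4×4.16×45.5 = 63863.1 J > q₁, so all ice melts.
Energy balance: 337.4×4.16×(45.5 − T) = 12490 + 32.6×4.16×(T − 0)
1403.584(45.5 − T) = 12490 + 135.616 T
63863.1 − 12490 = 1539.200 T
T = 51373.1 / 1539.200 = 33.38 °C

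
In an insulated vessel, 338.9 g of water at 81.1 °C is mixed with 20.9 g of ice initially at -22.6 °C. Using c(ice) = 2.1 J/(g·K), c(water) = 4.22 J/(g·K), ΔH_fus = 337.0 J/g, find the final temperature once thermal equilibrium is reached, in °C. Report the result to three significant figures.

T_f = 71.1 °C

Heat to bring ice to 0 °C and melt it: q₁ = 20.9×2.1×22.6 + 20.9×337.0 = 8035.2 J
Heat the water can supply cooling to 0 °C: 338.9×4.22×81.1 = 115986 J > q₁, so all ice melts.
Energy balance: 338.9×4.22×(81.1 − T) = 8035.2 + 20.9×4.22×(T − 0)
1430.158(81.1 − T) = 8035.2 + 88.198 T
115986 − 8035.2 = 1518.356 T
T = 107950.8 / 1518.356 = 71.10 °C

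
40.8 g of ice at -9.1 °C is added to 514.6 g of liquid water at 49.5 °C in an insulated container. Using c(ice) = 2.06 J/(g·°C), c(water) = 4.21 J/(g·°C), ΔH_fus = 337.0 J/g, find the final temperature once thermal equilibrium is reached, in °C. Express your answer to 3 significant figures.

T_f = 39.7 °C

Heat to bring ice to 0 °C and melt it: q₁ = 40.8×2.06×9.1 + 40.8×337.0 = 14514 J
Heat the water can supply cooling to 0 °C: 514.6×4.21×49.5 = 107240 J > q₁, so all ice melts.
Energy balance: 514.6×4.21×(49.5 − T) = 14514 + 40.8×4.21×(T − 0)
2166.466(49.5 − T) = 14514 + 171.768 T
107240 − 14514 = 2338.234 T
T = 92726 / 2338.234 = 39.66 °C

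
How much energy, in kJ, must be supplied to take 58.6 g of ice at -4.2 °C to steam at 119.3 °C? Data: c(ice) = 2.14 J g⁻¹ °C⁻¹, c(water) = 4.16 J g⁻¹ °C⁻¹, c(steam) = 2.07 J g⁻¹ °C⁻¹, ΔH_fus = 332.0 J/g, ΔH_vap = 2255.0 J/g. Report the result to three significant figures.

q = 179 kJ

q1 (heat ice -4.2→0.0 °C): 58.6 × 2.14 × 4.2 = 527 J
q2 (melt at 0 °C): 58.6 × 332.0 = 19455 J
q3 (heat water 0.0→100.0 °C): 58.6 × 4.16 × 100.0 = 24378 J
q4 (vaporize at 100 °C): 58.6 × 2255.0 = 132143 J
q5 (heat steam 100.0→119.3 °C): 58.6 × 2.07 × 19.3 = 2341 J
Total: 527 + 19455 + 24378 + 132143 + 2341 = 178844 J = 179 kJ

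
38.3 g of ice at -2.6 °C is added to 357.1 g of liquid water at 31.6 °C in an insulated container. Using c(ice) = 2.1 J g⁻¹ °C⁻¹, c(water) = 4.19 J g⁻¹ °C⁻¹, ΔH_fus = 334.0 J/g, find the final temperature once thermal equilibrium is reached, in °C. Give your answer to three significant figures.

T_f = 20.7 °C

Heat to bring ice to 0 °C and melt it: q₁ = 38.3×2.1×2.6 + 38.3×334.0 = 13001 J
Heat the water can supply cooling to 0 °C: 357.1×4.19×31.6 = 47281.5 J > q₁, so all ice melts.
Energy balance: 357.1×4.19×(31.6 − T) = 13001 + 38.3×4.19×(T − 0)
1496.249(31.6 − T) = 13001 + 160.477 T
47281.5 − 13001 = 1656.726 T
T = 34280.5 / 1656.726 = 20.69 °C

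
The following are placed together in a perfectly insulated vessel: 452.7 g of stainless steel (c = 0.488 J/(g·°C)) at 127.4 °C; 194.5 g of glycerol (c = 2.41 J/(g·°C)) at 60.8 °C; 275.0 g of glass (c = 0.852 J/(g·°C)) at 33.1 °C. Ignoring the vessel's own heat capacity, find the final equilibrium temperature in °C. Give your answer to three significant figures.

T_f = 69.7 °C

Σ mᵢcᵢ(T − Tᵢ) = 0  ⇒  T = Σ mᵢcᵢTᵢ / Σ mᵢcᵢ
Σ mᵢcᵢ = 452.7×0.488 + 194.5×2.41 + 275.0×0.852 = 923.9626
Σ mᵢcᵢTᵢ = 220.9176×127.4 + 468.745×60.8 + 234.3×33.1 = 64400
T = 64400 / 923.9626 = 69.70 °C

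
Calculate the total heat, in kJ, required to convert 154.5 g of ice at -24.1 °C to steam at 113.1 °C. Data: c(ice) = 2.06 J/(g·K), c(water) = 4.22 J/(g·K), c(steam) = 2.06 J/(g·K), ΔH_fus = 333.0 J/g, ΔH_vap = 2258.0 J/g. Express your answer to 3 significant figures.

q1 (heat ice -24.1→0.0 °C): 154.5 × 2.06 × 24.1 = 7670 J
q2 (melt at 0 °C): 154.5 × 333.0 = 51449 J
q3 (heat water 0.0→100.0 °C): 154.5 × 4.22 × 100.0 = 65199 J
q4 (vaporize at 100 °C): 154.5 × 2258.0 = 348861 J
q5 (heat steam 100.0→113.1 °C): 154.5 × 2.06 × 13.1 = 4169 J
Total: 7670 + 51449 + 65199 + 348861 + 4169 = 477348 J = 477 kJ

q = 477 kJ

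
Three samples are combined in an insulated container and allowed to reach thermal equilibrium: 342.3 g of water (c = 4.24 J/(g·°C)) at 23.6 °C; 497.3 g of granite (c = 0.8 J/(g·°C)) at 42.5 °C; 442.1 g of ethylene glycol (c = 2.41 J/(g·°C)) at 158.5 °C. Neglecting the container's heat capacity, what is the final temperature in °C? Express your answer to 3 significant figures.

Σ mᵢcᵢ(T − Tᵢ) = 0  ⇒  T = Σ mᵢcᵢTᵢ / Σ mᵢcᵢ
Σ mᵢcᵢ = 342.3×4.24 + 497.3×0.8 + 442.1×2.41 = 2914.653
Σ mᵢcᵢTᵢ = 1451.352×23.6 + 397.84×42.5 + 1065.461×158.5 = 220040
T = 220040 / 2914.653 = 75.49 °C

T_f = 75.5 °C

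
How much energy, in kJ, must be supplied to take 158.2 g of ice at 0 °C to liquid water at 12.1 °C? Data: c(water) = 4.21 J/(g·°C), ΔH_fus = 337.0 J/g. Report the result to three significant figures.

q = 61.4 kJ

q1 (melt at 0 °C): 158.2 × 337.0 = 53313 J
q2 (heat water 0.0→12.1 °C): 158.2 × 4.21 × 12.1 = 8059 J
Total: 53313 + 8059 = 61372 J = 61.4 kJ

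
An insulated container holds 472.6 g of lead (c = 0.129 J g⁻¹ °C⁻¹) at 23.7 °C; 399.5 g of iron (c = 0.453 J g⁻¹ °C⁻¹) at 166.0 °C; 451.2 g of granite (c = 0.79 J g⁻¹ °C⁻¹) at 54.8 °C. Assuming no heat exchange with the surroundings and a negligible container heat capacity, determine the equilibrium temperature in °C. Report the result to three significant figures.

T_f = 85.3 °C

Σ mᵢcᵢ(T − Tᵢ) = 0  ⇒  T = Σ mᵢcᵢTᵢ / Σ mᵢcᵢ
Σ mᵢcᵢ = 472.6×0.129 + 399.5×0.453 + 451.2×0.79 = 598.3869
Σ mᵢcᵢTᵢ = 60.9654×23.7 + 180.9735×166.0 + 356.448×54.8 = 51020
T = 51020 / 598.3869 = 85.26 °C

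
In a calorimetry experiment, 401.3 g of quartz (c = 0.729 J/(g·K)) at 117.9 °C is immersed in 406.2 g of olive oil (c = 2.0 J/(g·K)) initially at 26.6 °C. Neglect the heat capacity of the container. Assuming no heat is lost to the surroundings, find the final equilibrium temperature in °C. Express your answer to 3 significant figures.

T_f = 50.8 °C

Heat lost by quartz = heat gained by olive oil.
(401.3)(0.729)(117.9 − T) = (406.2)(2.0)(T − 26.6)
292.5477 (117.9 − T) = 812.4 (T − 26.6)
34491 − 292.5477 T = 812.4 T − 21610
56101 = 1104.9477 T
T = 50.77 °C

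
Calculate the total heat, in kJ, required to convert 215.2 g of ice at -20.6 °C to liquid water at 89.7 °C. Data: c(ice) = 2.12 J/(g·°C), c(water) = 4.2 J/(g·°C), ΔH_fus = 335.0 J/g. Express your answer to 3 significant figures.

q1 (heat ice -20.6→0.0 °C): 215.2 × 2.12 × 20.6 = 9398 J
q2 (melt at 0 °C): 215.2 × 335.0 = 72092 J
q3 (heat water 0.0→89.7 °C): 215.2 × 4.2 × 89.7 = 81074 J
Total: 9398 + 72092 + 81074 = 162564 J = 163 kJ

q = 163 kJ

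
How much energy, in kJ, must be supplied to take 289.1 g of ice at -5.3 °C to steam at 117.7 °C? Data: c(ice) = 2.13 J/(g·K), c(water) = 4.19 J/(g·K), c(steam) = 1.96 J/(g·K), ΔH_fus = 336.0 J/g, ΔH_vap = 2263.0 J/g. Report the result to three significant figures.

q = 886 kJ

q1 (heat ice -5.3→0.0 °C): 289.1 × 2.13 × 5.3 = 3264 J
q2 (melt at 0 °C): 289.1 × 336.0 = 97138 J
q3 (heat water 0.0→100.0 °C): 289.1 × 4.19 × 100.0 = 121133 J
q4 (vaporize at 100 °C): 289.1 × 2263.0 = 654233 J
q5 (heat steam 100.0→117.7 °C): 289.1 × 1.96 × 17.7 = 10029 J
Total: 3264 + 97138 + 121133 + 654233 + 10029 = 885797 J = 886 kJ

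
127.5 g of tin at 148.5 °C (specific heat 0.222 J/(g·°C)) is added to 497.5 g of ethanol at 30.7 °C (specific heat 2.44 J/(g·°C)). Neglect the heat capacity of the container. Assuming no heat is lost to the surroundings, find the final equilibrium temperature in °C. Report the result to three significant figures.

T_f = 33.4 °C

Heat lost by tin = heat gained by ethanol.
(127.5)(0.222)(148.5 − T) = (497.5)(2.44)(T − 30.7)
28.305 (148.5 − T) = 1213.9 (T − 30.7)
4203.3 − 28.305 T = 1213.9 T − 37267
41470.3 = 1242.205 T
T = 33.38 °C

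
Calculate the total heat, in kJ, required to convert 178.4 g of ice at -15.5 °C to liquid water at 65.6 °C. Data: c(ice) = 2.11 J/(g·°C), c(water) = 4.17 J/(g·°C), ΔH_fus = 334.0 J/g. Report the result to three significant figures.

q1 (heat ice -15.5→0.0 °C): 178.4 × 2.11 × 15.5 = 5835 J
q2 (melt at 0 °C): 178.4 × 334.0 = 59586 J
q3 (heat water 0.0→65.6 °C): 178.4 × 4.17 × 65.6 = 48802 J
Total: 5835 + 59586 + 48802 = 114223 J = 114 kJ

q = 114 kJ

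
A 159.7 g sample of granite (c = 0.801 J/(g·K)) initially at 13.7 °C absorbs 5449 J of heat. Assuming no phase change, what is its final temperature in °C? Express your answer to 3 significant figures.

ΔT = q / (m c) = 5449 / (159.7 × 0.801) = 42.60 °C
T_f = 13.7 + 42.60 = 56.30 °C

T_f = 56.3 °C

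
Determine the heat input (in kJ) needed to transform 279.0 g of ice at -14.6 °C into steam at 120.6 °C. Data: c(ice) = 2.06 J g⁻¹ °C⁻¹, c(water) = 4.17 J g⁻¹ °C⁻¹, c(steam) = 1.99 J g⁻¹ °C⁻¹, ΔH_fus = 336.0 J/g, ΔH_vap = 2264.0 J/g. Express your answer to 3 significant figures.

q1 (heat ice -14.6→0.0 °C): 279.0 × 2.06 × 14.6 = 8391 J
q2 (melt at 0 °C): 279.0 × 336.0 = 93744 J
q3 (heat water 0.0→100.0 °C): 279.0 × 4.17 × 100.0 = 116343 J
q4 (vaporize at 100 °C): 279.0 × 2264.0 = 631656 J
q5 (heat steam 100.0→120.6 °C): 279.0 × 1.99 × 20.6 = 11437 J
Total: 8391 + 93744 + 116343 + 631656 + 11437 = 861571 J = 862 kJ

q = 862 kJ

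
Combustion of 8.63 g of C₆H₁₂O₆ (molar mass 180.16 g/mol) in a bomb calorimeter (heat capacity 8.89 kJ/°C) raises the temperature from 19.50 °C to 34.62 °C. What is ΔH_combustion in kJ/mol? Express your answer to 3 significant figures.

ΔH = -2810 kJ/mol

ΔT = 34.62 − 19.50 = 15.12 °C
q_cal = C_cal × ΔT = 8.89 × 15.12 = 134.4168 kJ
n = 8.63 / 180.16 = 0.04790 mol
q_rxn = −q_cal = -134.4168 kJ
ΔH = -134.4168 / 0.04790 = -2806 kJ/mol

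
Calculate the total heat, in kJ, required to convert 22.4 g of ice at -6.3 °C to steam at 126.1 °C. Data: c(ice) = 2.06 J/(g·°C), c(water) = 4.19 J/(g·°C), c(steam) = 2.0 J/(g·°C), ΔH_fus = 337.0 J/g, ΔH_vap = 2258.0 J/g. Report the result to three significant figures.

q1 (heat ice -6.3→0.0 °C): 22.4 × 2.06 × 6.3 = 291 J
q2 (melt at 0 °C): 22.4 × 337.0 = 7549 J
q3 (heat water 0.0→100.0 °C): 22.4 × 4.19 × 100.0 = 9386 J
q4 (vaporize at 100 °C): 22.4 × 2258.0 = 50579 J
q5 (heat steam 100.0→126.1 °C): 22.4 × 2.0 × 26.1 = 1169 J
Total: 291 + 7549 + 9386 + 50579 + 1169 = 68974 J = 69.0 kJ

q = 69.0 kJ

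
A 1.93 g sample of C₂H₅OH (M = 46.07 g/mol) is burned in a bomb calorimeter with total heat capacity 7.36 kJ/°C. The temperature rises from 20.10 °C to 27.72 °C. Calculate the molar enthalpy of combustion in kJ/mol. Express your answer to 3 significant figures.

ΔH = -1340 kJ/mol

ΔT = 27.72 − 20.10 = 7.62 °C
q_cal = C_cal × ΔT = 7.36 × 7.62 = 56.0832 kJ
n = 1.93 / 46.07 = 0.04189 mol
q_rxn = −q_cal = -56.0832 kJ
ΔH = -56.0832 / 0.04189 = -1339 kJ/mol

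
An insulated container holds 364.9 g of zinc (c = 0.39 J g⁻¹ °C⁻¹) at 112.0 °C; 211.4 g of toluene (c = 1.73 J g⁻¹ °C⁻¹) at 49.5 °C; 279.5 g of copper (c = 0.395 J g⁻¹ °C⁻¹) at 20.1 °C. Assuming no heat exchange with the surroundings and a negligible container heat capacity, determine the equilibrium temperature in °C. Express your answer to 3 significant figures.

Σ mᵢcᵢ(T − Tᵢ) = 0  ⇒  T = Σ mᵢcᵢTᵢ / Σ mᵢcᵢ
Σ mᵢcᵢ = 364.9×0.39 + 211.4×1.73 + 279.5×0.395 = 618.4355
Σ mᵢcᵢTᵢ = 142.311×112.0 + 365.722×49.5 + 110.4025×20.1 = 36261
T = 36261 / 618.4355 = 58.63 °C

T_f = 58.6 °C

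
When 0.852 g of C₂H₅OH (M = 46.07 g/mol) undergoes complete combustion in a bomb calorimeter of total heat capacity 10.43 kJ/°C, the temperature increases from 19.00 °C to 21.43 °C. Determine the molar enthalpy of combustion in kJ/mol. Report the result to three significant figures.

ΔT = 21.43 − 19.00 = 2.43 °C
q_cal = C_cal × ΔT = 10.43 × 2.43 = 25.3449 kJ
n = 0.852 / 46.07 = 0.01849 mol
q_rxn = −q_cal = -25.3449 kJ
ΔH = -25.3449 / 0.01849 = -1371 kJ/mol

ΔH = -1370 kJ/mol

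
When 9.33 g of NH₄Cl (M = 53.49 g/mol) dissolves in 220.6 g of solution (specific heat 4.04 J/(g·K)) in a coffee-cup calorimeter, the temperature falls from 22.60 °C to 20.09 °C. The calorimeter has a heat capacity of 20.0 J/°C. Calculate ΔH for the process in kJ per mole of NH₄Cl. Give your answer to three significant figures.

|ΔT| = |20.09 − 22.60| = 2.51 °C
|q_surr| = (220.6 × 4.04 + 20.0) × 2.51 = 911.224 × 2.51 = 2287 J
n(NH₄Cl) = 9.33 / 53.49 = 0.1744 mol
Temperature fell, so q_rxn = +|q_surr| = 2.287 kJ
ΔH = q_rxn / n = 13.11 kJ/mol

ΔH = 13.1 kJ/mol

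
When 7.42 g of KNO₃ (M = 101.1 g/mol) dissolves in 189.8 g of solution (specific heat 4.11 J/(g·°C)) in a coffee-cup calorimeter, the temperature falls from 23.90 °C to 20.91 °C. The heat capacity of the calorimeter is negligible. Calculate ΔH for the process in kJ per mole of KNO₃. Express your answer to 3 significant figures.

|ΔT| = |20.91 − 23.90| = 2.99 °C
|q_surr| = (189.8 × 4.11) × 2.99 = 780.078 × 2.99 = 2332 J
n(KNO₃) = 7.42 / 101.1 = 0.07339 mol
Temperature fell, so q_rxn = +|q_surr| = 2.332 kJ
ΔH = q_rxn / n = 31.78 kJ/mol

ΔH = 31.8 kJ/mol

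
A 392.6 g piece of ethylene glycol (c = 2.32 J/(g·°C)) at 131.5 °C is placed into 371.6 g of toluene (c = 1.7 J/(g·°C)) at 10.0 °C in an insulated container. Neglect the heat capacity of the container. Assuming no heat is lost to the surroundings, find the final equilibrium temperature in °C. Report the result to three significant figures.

T_f = 81.7 °C

Heat lost by ethylene glycol = heat gained by toluene.
(392.6)(2.32)(131.5 − T) = (371.6)(1.7)(T − 10.0)
910.832 (131.5 − T) = 631.72 (T − 10.0)
119770 − 910.832 T = 631.72 T − 6317.2
126087.2 = 1542.552 T
T = 81.74 °C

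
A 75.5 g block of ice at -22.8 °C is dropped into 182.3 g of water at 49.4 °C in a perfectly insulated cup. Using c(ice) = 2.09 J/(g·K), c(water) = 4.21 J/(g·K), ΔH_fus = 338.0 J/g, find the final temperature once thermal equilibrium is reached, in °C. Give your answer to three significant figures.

Heat to bring ice to 0 °C and melt it: q₁ = 75.5×2.09×22.8 + 75.5×338.0 = 29117 J
Heat the water can supply cooling to 0 °C: 182.3×4.21×49.4 = 37913.7 J > q₁, so all ice melts.
Energy balance: 182.3×4.21×(49.4 − T) = 29117 + 75.5×4.21×(T − 0)
767.483(49.4 − T) = 29117 + 317.855 T
37913.7 − 29117 = 1085.338 T
T = 8796.7 / 1085.338 = 8.105 °C

T_f = 8.11 °C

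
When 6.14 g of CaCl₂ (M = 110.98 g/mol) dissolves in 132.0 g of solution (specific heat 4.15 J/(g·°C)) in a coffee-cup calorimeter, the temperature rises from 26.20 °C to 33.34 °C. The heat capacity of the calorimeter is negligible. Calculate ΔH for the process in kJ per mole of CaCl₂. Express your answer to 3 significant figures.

|ΔT| = |33.34 − 26.20| = 7.14 °C
|q_surr| = (132.0 × 4.15) × 7.14 = 547.8 × 7.14 = 3911 J
n(CaCl₂) = 6.14 / 110.98 = 0.05533 mol
Temperature rose, so q_rxn = −|q_surr| = -3.911 kJ
ΔH = q_rxn / n = -70.68 kJ/mol

ΔH = -70.7 kJ/mol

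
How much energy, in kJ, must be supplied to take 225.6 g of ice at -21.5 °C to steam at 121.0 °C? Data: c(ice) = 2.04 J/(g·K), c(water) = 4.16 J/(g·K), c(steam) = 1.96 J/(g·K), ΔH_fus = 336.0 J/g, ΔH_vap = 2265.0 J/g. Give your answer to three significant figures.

q1 (heat ice -21.5→0.0 °C): 225.6 × 2.04 × 21.5 = 9895 J
q2 (melt at 0 °C): 225.6 × 336.0 = 75802 J
q3 (heat water 0.0→100.0 °C): 225.6 × 4.16 × 100.0 = 93850 J
q4 (vaporize at 100 °C): 225.6 × 2265.0 = 510984 J
q5 (heat steam 100.0→121.0 °C): 225.6 × 1.96 × 21.0 = 9286 J
Total: 9895 + 75802 + 93850 + 510984 + 9286 = 699817 J = 700 kJ

q = 700 kJ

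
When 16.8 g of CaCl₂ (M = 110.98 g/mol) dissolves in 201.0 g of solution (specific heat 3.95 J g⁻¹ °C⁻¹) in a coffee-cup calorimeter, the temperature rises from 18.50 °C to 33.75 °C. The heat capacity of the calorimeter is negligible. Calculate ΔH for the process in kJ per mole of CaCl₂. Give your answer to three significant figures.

ΔH = -80.0 kJ/mol

|ΔT| = |33.75 − 18.50| = 15.25 °C
|q_surr| = (201.0 × 3.95) × 15.25 = 793.95 × 15.25 = 12110 J
n(CaCl₂) = 16.8 / 110.98 = 0.1514 mol
Temperature rose, so q_rxn = −|q_surr| = -12.11 kJ
ΔH = q_rxn / n = -79.99 kJ/mol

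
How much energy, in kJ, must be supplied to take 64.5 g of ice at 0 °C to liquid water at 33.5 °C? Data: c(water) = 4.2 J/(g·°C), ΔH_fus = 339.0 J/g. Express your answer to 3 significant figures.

q = 30.9 kJ

q1 (melt at 0 °C): 64.5 × 339.0 = 21866 J
q2 (heat water 0.0→33.5 °C): 64.5 × 4.2 × 33.5 = 9075 J
Total: 21866 + 9075 = 30941 J = 30.9 kJ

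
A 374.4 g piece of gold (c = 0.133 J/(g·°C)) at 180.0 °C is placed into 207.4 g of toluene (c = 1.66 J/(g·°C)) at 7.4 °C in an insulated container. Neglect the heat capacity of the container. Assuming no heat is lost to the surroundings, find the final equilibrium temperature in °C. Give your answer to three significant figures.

Heat lost by gold = heat gained by toluene.
(374.4)(0.133)(180.0 − T) = (207.4)(1.66)(T − 7.4)
49.7952 (180.0 − T) = 344.284 (T − 7.4)
8963.1 − 49.7952 T = 344.284 T − 2547.7
11510.8 = 394.0792 T
T = 29.21 °C

T_f = 29.2 °C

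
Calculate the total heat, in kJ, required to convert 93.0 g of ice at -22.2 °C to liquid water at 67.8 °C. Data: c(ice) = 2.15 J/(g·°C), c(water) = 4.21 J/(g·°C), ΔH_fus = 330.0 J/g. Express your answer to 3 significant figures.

q1 (heat ice -22.2→0.0 °C): 93.0 × 2.15 × 22.2 = 4439 J
q2 (melt at 0 °C): 93.0 × 330.0 = 30690 J
q3 (heat water 0.0→67.8 °C): 93.0 × 4.21 × 67.8 = 26546 J
Total: 4439 + 30690 + 26546 = 61675 J = 61.7 kJ

q = 61.7 kJ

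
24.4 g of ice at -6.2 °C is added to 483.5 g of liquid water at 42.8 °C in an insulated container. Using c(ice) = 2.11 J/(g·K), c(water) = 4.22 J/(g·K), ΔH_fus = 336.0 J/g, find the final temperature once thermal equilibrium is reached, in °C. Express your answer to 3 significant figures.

T_f = 36.8 °C

Heat to bring ice to 0 °C and melt it: q₁ = 24.4×2.11×6.2 + 24.4×336.0 = 8517.6 J
Heat the water can supply cooling to 0 °C: 483.5×4.22×42.8 = 87327.8 J > q₁, so all ice melts.
Energy balance: 483.5×4.22×(42.8 − T) = 8517.6 + 24.4×4.22×(T − 0)
2040.37(42.8 − T) = 8517.6 + 102.968 T
87327.8 − 8517.6 = 2143.338 T
T = 78810.2 / 2143.338 = 36.77 °C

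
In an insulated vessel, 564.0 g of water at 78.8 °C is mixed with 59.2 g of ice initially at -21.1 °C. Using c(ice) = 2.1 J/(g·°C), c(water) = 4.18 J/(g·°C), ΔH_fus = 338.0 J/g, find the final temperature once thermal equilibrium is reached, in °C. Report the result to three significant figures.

Heat to bring ice to 0 °C and melt it: q₁ = 59.2×2.1×21.1 + 59.2×338.0 = 22633 J
Heat the water can supply cooling to 0 °C: 564.0×4.18×78.8 = 185773 J > q₁, so all ice melts.
Energy balance: 564.0×4.18×(78.8 − T) = 22633 + 59.2×4.18×(T − 0)
2357.52(78.8 − T) = 22633 + 247.456 T
185773 − 22633 = 2604.976 T
T = 163140 / 2604.976 = 62.63 °C

T_f = 62.6 °C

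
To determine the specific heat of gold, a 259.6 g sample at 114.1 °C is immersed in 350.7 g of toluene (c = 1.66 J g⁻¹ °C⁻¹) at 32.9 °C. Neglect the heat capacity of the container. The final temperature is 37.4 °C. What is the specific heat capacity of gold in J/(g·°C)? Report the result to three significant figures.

q_gained = (350.7 × 1.66) × (37.4 − 32.9) = 2620 J
q_lost = 259.6 × c × (114.1 − 37.4) = 19911.32 c
Set equal: c = 2620 / 19911.32 = 0.132 J/(g·°C)

c = 0.132 J/(g·°C)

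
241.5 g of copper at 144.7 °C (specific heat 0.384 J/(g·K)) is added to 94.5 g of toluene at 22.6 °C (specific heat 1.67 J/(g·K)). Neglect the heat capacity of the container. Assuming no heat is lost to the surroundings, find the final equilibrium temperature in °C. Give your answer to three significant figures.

Heat lost by copper = heat gained by toluene.
(241.5)(0.384)(144.7 − T) = (94.5)(1.67)(T − 22.6)
92.736 (144.7 − T) = 157.815 (T − 22.6)
13419 − 92.736 T = 157.815 T − 3566.6
16985.6 = 250.551 T
T = 67.79 °C

T_f = 67.8 °C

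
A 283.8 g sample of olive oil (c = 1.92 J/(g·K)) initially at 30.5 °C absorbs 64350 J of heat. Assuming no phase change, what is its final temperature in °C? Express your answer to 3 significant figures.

T_f = 149 °C

ΔT = q / (m c) = 64350 / (283.8 × 1.92) = 118.1 °C
T_f = 30.5 + 118.1 = 148.6 °C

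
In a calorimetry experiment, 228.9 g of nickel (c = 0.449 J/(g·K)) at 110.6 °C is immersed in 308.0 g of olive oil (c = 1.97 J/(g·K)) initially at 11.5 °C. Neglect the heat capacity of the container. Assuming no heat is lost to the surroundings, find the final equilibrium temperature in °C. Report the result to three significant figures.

T_f = 25.9 °C

Heat lost by nickel = heat gained by olive oil.
(228.9)(0.449)(110.6 − T) = (308.0)(1.97)(T − 11.5)
102.7761 (110.6 − T) = 606.76 (T − 11.5)
11367 − 102.7761 T = 606.76 T − 6977.7
18344.7 = 709.5361 T
T = 25.85 °C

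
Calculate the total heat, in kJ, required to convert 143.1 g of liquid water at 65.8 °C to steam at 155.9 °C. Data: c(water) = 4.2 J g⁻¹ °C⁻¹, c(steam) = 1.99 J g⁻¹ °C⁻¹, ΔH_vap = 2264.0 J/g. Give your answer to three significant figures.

q = 360 kJ

q1 (heat water 65.8→100.0 °C): 143.1 × 4.2 × 34.2 = 20555 J
q2 (vaporize at 100 °C): 143.1 × 2264.0 = 323978 J
q3 (heat steam 100.0→155.9 °C): 143.1 × 1.99 × 55.9 = 15919 J
Total: 20555 + 323978 + 15919 = 360452 J = 360 kJ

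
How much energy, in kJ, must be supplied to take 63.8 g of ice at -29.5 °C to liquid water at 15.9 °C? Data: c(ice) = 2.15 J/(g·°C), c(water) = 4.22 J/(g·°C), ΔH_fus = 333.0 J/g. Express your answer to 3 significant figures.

q1 (heat ice -29.5→0.0 °C): 63.8 × 2.15 × 29.5 = 4047 J
q2 (melt at 0 °C): 63.8 × 333.0 = 21245 J
q3 (heat water 0.0→15.9 °C): 63.8 × 4.22 × 15.9 = 4281 J
Total: 4047 + 21245 + 4281 = 29573 J = 29.6 kJ

q = 29.6 kJ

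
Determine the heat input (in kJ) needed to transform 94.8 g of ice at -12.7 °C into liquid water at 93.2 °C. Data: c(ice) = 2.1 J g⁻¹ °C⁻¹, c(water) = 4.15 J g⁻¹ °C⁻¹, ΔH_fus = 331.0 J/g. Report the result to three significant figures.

q1 (heat ice -12.7→0.0 °C): 94.8 × 2.1 × 12.7 = 2528 J
q2 (melt at 0 °C): 94.8 × 331.0 = 31379 J
q3 (heat water 0.0→93.2 °C): 94.8 × 4.15 × 93.2 = 36667 J
Total: 2528 + 31379 + 36667 = 70574 J = 70.6 kJ

q = 70.6 kJ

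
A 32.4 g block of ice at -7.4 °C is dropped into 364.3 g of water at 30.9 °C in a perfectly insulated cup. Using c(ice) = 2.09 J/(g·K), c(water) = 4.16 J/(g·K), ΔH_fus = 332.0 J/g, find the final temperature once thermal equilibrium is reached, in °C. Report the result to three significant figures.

T_f = 21.6 °C

Heat to bring ice to 0 °C and melt it: q₁ = 32.4×2.09×7.4 + 32.4×332.0 = 11258 J
Heat the water can supply cooling to 0 °C: 364.3×4.16×30.9 = 46828.6 J > q₁, so all ice melts.
Energy balance: 364.3×4.16×(30.9 − T) = 11258 + 32.4×4.16×(T − 0)
1515.488(30.9 − T) = 11258 + 134.784 T
46828.6 − 11258 = 1650.272 T
T = 35570.6 / 1650.272 = 21.55 °C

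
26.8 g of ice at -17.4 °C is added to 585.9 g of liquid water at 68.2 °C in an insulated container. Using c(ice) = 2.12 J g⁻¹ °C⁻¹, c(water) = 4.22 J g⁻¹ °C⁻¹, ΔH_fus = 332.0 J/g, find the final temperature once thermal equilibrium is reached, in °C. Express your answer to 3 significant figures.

Heat to bring ice to 0 °C and melt it: q₁ = 26.8×2.12×17.4 + 26.8×332.0 = 9886.2 J
Heat the water can supply cooling to 0 °C: 585.9×4.22×68.2 = 168624 J > q₁, so all ice melts.
Energy balance: 585.9×4.22×(68.2 − T) = 9886.2 + 26.8×4.22×(T − 0)
2472.498(68.2 − T) = 9886.2 + 113.096 T
168624 − 9886.2 = 2585.594 T
T = 158737.8 / 2585.594 = 61.39 °C

T_f = 61.4 °C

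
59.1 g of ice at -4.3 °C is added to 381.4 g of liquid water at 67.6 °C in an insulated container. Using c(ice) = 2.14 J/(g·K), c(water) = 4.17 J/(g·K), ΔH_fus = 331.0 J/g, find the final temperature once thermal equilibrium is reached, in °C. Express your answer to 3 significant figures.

T_f = 47.6 °C

Heat to bring ice to 0 °C and melt it: q₁ = 59.1×2.14×4.3 + 59.1×331.0 = 20106 J
Heat the water can supply cooling to 0 °C: 381.4×4.17×67.6 = 107514 J > q₁, so all ice melts.
Energy balance: 381.4×4.17×(67.6 − T) = 20106 + 59.1×4.17×(T − 0)
1590.438(67.6 − T) = 20106 + 246.447 T
107514 − 20106 = 1836.885 T
T = 87408 / 1836.885 = 47.58 °C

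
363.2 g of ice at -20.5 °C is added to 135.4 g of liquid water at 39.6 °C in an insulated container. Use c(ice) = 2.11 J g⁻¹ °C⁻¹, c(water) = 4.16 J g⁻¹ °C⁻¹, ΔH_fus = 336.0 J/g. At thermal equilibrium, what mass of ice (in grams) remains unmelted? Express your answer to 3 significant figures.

m_ice remaining = 344 g

Heat to warm all ice to 0 °C: 363.2×2.11×20.5 = 15710 J
Heat released by water cooling to 0 °C: 135.4×4.16×39.6 = 22305 J
22305 J < 15710 + 363.2×336.0 = 137745.2 J, so not all ice melts; final T = 0 °C.
Heat left for melting: 22305 − 15710 = 6595 J
Mass melted = 6595 / 336.0 = 19.63 g
Ice remaining = 363.2 − 19.63 = 343.57 g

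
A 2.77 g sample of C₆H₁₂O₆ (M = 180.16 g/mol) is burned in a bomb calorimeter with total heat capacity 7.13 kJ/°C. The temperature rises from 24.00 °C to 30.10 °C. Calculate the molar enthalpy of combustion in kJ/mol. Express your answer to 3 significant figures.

ΔT = 30.10 − 24.00 = 6.10 °C
q_cal = C_cal × ΔT = 7.13 × 6.10 = 43.493 kJ
n = 2.77 / 180.16 = 0.01538 mol
q_rxn = −q_cal = -43.493 kJ
ΔH = -43.493 / 0.01538 = -2828 kJ/mol

ΔH = -2830 kJ/mol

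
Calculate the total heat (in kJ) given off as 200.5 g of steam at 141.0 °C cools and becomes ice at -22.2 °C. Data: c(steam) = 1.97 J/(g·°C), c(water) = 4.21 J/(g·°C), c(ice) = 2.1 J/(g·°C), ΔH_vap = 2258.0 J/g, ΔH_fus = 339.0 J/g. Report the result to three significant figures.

q1 (cool steam 141.0→100 °C): 200.5 × 1.97 × 41.0 = 16194 J
q2 (condense at 100 °C): 200.5 × 2258.0 = 452729 J
q3 (cool water 100→0 °C): 200.5 × 4.21 × 100.0 = 84411 J
q4 (freeze at 0 °C): 200.5 × 339.0 = 67970 J
q5 (cool ice 0→-22.2 °C): 200.5 × 2.1 × 22.2 = 9347 J
Total: 16194 + 452729 + 84411 + 67970 + 9347 = 630651 J = 631 kJ

q = 631 kJ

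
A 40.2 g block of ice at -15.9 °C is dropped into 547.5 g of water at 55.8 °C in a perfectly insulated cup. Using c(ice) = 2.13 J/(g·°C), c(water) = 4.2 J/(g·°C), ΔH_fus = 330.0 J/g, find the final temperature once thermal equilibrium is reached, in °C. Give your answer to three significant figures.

Heat to bring ice to 0 °C and melt it: q₁ = 40.2×2.13×15.9 + 40.2×330.0 = 14627 J
Heat the water can supply cooling to 0 °C: 547.5×4.2×55.8 = 128312 J > q₁, so all ice melts.
Energy balance: 547.5×4.2×(55.8 − T) = 14627 + 40.2×4.2×(T − 0)
2299.5(55.8 − T) = 14627 + 168.84 T
128312 − 14627 = 2468.34 T
T = 113685 / 2468.34 = 46.06 °C

T_f = 46.1 °C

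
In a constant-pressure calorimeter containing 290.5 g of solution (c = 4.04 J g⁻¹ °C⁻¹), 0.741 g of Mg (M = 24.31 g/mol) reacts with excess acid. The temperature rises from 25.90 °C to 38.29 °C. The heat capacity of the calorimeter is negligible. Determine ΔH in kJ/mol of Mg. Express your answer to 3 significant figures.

|ΔT| = |38.29 − 25.90| = 12.39 °C
|q_surr| = (290.5 × 4.04) × 12.39 = 1173.62 × 12.39 = 14540 J
n(Mg) = 0.741 / 24.31 = 0.03048 mol
Temperature rose, so q_rxn = −|q_surr| = -14.54 kJ
ΔH = q_rxn / n = -477.0 kJ/mol

ΔH = -477 kJ/mol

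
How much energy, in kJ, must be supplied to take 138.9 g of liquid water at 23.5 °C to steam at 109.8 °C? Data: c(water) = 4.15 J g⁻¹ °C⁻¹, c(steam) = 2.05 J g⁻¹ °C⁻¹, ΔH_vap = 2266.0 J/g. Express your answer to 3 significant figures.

q1 (heat water 23.5→100.0 °C): 138.9 × 4.15 × 76.5 = 44097 J
q2 (vaporize at 100 °C): 138.9 × 2266.0 = 314747 J
q3 (heat steam 100.0→109.8 °C): 138.9 × 2.05 × 9.8 = 2791 J
Total: 44097 + 314747 + 2791 = 361635 J = 362 kJ

q = 362 kJ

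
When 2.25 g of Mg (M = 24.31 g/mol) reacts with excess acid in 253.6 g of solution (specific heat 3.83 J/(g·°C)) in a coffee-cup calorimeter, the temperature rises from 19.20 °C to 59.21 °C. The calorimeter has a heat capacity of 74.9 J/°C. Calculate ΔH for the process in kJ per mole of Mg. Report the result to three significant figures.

ΔH = -452 kJ/mol

|ΔT| = |59.21 − 19.20| = 40.01 °C
|q_surr| = (253.6 × 3.83 + 74.9) × 40.01 = 1046.188 × 40.01 = 41860 J
n(Mg) = 2.25 / 24.31 = 0.09255 mol
Temperature rose, so q_rxn = −|q_surr| = -41.86 kJ
ΔH = q_rxn / n = -452.3 kJ/mol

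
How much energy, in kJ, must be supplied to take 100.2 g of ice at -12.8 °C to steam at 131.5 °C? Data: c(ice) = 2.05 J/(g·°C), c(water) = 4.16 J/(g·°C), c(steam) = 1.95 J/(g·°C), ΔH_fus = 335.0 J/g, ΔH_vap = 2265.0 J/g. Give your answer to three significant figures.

q = 311 kJ

q1 (heat ice -12.8→0.0 °C): 100.2 × 2.05 × 12.8 = 2629 J
q2 (melt at 0 °C): 100.2 × 335.0 = 33567 J
q3 (heat water 0.0→100.0 °C): 100.2 × 4.16 × 100.0 = 41683 J
q4 (vaporize at 100 °C): 100.2 × 2265.0 = 226953 J
q5 (heat steam 100.0→131.5 °C): 100.2 × 1.95 × 31.5 = 6155 J
Total: 2629 + 33567 + 41683 + 226953 + 6155 = 310987 J = 311 kJ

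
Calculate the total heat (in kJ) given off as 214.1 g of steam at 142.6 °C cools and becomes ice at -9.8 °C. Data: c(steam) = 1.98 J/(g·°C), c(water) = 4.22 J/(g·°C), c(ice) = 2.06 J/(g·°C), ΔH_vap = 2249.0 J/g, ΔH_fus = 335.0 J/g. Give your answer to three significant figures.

q1 (cool steam 142.6→100 °C): 214.1 × 1.98 × 42.6 = 18059 J
q2 (condense at 100 °C): 214.1 × 2249.0 = 481511 J
q3 (cool water 100→0 °C): 214.1 × 4.22 × 100.0 = 90350 J
q4 (freeze at 0 °C): 214.1 × 335.0 = 71724 J
q5 (cool ice 0→-9.8 °C): 214.1 × 2.06 × 9.8 = 4322 J
Total: 18059 + 481511 + 90350 + 71724 + 4322 = 665966 J = 666 kJ

q = 666 kJ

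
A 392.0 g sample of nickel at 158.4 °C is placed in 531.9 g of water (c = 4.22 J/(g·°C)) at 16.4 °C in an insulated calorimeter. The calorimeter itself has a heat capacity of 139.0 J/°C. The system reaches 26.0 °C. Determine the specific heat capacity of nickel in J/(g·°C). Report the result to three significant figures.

q_gained = (531.9 × 4.22 + 139.0) × (26.0 − 16.4) = 22880 J
q_lost = 392.0 × c × (158.4 − 26.0) = 51900.8 c
Set equal: c = 22880 / 51900.8 = 0.441 J/(g·°C)

c = 0.441 J/(g·°C)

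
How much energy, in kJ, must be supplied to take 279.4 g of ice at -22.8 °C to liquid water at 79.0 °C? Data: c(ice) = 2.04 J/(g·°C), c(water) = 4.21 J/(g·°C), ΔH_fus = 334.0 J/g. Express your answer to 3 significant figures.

q = 199 kJ

q1 (heat ice -22.8→0.0 °C): 279.4 × 2.04 × 22.8 = 12995 J
q2 (melt at 0 °C): 279.4 × 334.0 = 93320 J
q3 (heat water 0.0→79.0 °C): 279.4 × 4.21 × 79.0 = 92926 J
Total: 12995 + 93320 + 92926 = 199241 J = 199 kJ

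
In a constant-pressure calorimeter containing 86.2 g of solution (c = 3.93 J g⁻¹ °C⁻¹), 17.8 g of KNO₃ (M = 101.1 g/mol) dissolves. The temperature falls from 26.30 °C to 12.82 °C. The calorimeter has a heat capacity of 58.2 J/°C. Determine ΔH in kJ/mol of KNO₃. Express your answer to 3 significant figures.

ΔH = 30.4 kJ/mol

|ΔT| = |12.82 − 26.30| = 13.48 °C
|q_surr| = (86.2 × 3.93 + 58.2) × 13.48 = 396.966 × 13.48 = 5351 J
n(KNO₃) = 17.8 / 101.1 = 0.1761 mol
Temperature fell, so q_rxn = +|q_surr| = 5.351 kJ
ΔH = q_rxn / n = 30.39 kJ/mol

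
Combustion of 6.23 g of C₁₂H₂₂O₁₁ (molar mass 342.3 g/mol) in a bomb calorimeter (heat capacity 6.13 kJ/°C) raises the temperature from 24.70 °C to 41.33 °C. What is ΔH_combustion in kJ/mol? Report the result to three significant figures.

ΔH = -5600 kJ/mol

ΔT = 41.33 − 24.70 = 16.63 °C
q_cal = C_cal × ΔT = 6.13 × 16.63 = 101.9419 kJ
n = 6.23 / 342.3 = 0.01820 mol
q_rxn = −q_cal = -101.9419 kJ
ΔH = -101.9419 / 0.01820 = -5601 kJ/mol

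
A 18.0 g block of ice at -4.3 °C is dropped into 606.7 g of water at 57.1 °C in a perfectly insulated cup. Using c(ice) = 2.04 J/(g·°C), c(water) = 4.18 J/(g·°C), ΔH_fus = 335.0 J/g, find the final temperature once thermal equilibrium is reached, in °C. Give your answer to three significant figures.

Heat to bring ice to 0 °C and melt it: q₁ = 18.0×2.04×4.3 + 18.0×335.0 = 6187.9 J
Heat the water can supply cooling to 0 °C: 606.7×4.18×57.1 = 144806 J > q₁, so all ice melts.
Energy balance: 606.7×4.18×(57.1 − T) = 6187.9 + 18.0×4.18×(T − 0)
2536.006(57.1 − T) = 6187.9 + 75.24 T
144806 − 6187.9 = 2611.246 T
T = 138618.1 / 2611.246 = 53.09 °C

T_f = 53.1 °C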